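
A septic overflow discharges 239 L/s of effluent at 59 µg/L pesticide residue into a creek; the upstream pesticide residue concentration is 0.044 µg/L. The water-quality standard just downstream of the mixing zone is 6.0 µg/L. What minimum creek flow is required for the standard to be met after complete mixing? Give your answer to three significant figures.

2130 L/s

Set C_mix = 6.0: (Q·0.04400 + 239.0·59.00) / (Q + 239.0) = 6.0
→ Q = 239.0·(59.00 − 6.0)/(6.0 − 0.04400) = 2127 L/s.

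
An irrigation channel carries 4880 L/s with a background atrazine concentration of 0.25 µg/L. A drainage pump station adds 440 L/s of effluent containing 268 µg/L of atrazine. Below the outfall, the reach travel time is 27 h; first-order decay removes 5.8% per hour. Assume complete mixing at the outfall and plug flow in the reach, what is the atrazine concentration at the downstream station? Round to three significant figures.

4.46 µg/L

Conservation of mass: C = (4880·0.2500 + 440.0·268.0) / 5320 = 119100/5320 = 22.39 µg/L.
5.8%/h lost → k = −ln(1 − 0.058) = 0.05975 h⁻¹.
Applying C = C₀e^(−kt): 22.39 × 0.1992 = 4.462 µg/L.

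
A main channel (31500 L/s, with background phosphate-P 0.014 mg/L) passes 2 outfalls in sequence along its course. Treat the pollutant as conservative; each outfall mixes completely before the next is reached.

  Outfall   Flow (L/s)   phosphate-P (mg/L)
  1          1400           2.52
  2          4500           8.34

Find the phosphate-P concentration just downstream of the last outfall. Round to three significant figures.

Outfall 1: combined Q = 32900 L/s; C = (31500·0.01400 + 1400·2.520)/32900 = 0.1206 mg/L.
Outfall 2: combined Q = 37400 L/s; C = (32900·0.1206 + 4500·8.340)/37400 = 1.110 mg/L.

1.11 mg/L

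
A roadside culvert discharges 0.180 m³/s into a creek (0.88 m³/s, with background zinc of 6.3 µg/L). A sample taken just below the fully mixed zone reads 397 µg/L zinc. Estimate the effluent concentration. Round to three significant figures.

Mass balance: 0.8800·6.300 + 0.1800·Cₑ = 1.060·397.0
→ Cₑ = (1.060·397.0 − 0.8800·6.300) / 0.1800 = 2307 µg/L.

2310 µg/L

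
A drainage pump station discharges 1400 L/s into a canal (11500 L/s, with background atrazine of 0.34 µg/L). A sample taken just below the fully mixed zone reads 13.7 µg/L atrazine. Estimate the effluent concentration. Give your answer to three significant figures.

123 µg/L

Mass balance: 11500·0.3400 + 1400·Cₑ = 12900·13.70
→ Cₑ = (12900·13.70 − 11500·0.3400) / 1400 = 123.4 µg/L.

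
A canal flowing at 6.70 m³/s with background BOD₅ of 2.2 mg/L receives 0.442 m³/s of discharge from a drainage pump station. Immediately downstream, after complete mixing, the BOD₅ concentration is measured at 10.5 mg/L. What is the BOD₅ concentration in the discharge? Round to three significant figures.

Mass balance: 6.700·2.200 + 0.4420·Cₑ = 7.142·10.50
→ Cₑ = (7.142·10.50 − 6.700·2.200) / 0.4420 = 136.3 mg/L.

136 mg/L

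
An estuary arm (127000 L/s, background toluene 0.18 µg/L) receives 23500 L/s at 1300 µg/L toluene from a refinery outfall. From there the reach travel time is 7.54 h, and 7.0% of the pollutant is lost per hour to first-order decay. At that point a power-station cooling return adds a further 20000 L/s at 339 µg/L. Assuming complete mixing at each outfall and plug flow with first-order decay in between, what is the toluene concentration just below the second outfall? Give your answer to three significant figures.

144 µg/L

Mass balance: C = (127000·0.1800 + 23500·1300) / 150500 = 30570000/150500 = 203.1 µg/L; combined flow 150500 L/s.
7.0%/h lost → k = −ln(1 − 0.07) = 0.07257 h⁻¹.
Applying C = C₀e^(−kt): 203.1 × 0.5786 = 117.5 µg/L.
At the second outfall, C = (150500·117.5 + 20000·339.0) / (150500 + 20000) = 143.5 µg/L.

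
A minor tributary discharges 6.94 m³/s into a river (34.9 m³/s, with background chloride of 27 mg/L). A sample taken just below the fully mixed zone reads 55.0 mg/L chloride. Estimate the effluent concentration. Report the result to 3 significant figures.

Mass balance: 34.90·27.00 + 6.940·Cₑ = 41.84·55.00
→ Cₑ = (41.84·55.00 − 34.90·27.00) / 6.940 = 195.8 mg/L.

196 mg/L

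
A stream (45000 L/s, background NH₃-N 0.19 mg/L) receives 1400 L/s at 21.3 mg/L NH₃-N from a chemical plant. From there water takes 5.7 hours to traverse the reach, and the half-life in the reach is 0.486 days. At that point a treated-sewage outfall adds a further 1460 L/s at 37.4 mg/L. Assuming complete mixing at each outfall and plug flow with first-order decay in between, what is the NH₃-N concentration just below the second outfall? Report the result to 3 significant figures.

1.71 mg/L

After mixing, C = (45000·0.1900 + 1400·21.30) / 46400 = 38370/46400 = 0.8269 mg/L; combined flow 46400 L/s.
Half-life 0.486 d → k = ln 2 / 0.486 = 1.426 d⁻¹.
Applying C = C₀e^(−kt): 0.8269 × 0.7127 = 0.5893 mg/L.
Second outfall: C = (46400·0.5893 + 1460·37.40)/47860 = 1.712 mg/L.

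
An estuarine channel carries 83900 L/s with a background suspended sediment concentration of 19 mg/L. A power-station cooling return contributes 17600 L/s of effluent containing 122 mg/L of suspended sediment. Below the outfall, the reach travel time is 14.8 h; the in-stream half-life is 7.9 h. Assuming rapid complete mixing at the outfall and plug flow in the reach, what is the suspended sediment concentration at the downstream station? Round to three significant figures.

Mixed concentration C = ΣQC/ΣQ = (83900·19.00 + 17600·122.0) / 101500 = 3741000/101500 = 36.86 mg/L.
Half-life 7.9 h → k = ln 2 / 7.9 = 0.08774 h⁻¹ = 2.106 d⁻¹.
Applying C = C₀e^(−kt): 36.86 × 0.2729 = 10.06 mg/L.

10.1 mg/L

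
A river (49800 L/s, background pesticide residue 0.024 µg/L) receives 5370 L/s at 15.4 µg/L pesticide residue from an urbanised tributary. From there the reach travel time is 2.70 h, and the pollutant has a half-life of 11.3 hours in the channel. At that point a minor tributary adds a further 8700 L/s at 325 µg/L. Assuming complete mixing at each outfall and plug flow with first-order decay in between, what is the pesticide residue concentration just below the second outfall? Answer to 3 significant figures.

45.4 µg/L

Conservation of mass: C = (49800·0.02400 + 5370·15.40) / 55170 = 83890/55170 = 1.521 µg/L; combined flow 55170 L/s.
Half-life 11.3 h → k = ln 2 / 11.3 = 0.06134 h⁻¹ = 1.472 d⁻¹.
First-order decay: C = 1.521·exp(−k·t) = 1.521·0.8474 = 1.289 µg/L.
At the second outfall, C = (55170·1.289 + 8700·325.0) / (55170 + 8700) = 45.38 µg/L.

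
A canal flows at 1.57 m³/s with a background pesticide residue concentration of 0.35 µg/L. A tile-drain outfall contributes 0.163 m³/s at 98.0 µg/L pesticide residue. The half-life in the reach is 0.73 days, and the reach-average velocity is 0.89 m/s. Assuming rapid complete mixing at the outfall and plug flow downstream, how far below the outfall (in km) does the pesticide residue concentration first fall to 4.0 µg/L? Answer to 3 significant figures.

70.3 km

After mixing, C = (1.570·0.3500 + 0.1630·98.00) / 1.733 = 16.52/1.733 = 9.535 µg/L.
Half-life 0.73 d → k = ln 2 / 0.73 = 0.9495 d⁻¹.
Set 9.535·exp(−k·t) = 4.0 → t = ln(9.535/4.0)/k = 79040 s = 21.96 h.
Distance = v·t = 0.89·79040 = 70350 m = 70.35 km.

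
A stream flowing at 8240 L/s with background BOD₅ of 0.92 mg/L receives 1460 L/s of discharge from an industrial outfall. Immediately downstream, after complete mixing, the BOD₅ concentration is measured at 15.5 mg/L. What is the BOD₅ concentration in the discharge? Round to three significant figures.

97.8 mg/L

Mass balance: 8240·0.9200 + 1460·Cₑ = 9700·15.50
→ Cₑ = (9700·15.50 − 8240·0.9200) / 1460 = 97.79 mg/L.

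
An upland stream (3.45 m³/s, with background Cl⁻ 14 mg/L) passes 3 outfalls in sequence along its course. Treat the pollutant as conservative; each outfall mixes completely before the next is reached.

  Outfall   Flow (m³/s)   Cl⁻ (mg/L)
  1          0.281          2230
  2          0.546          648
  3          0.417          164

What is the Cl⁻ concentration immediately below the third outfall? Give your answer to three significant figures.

Below outfall 1: Q → 3.731 m³/s, C = (3.450·14.00 + 0.2810·2230)/3.731 = 180.9 mg/L.
Below outfall 2: Q → 4.277 m³/s, C = (3.731·180.9 + 0.5460·648.0)/4.277 = 240.5 mg/L.
Below outfall 3: Q → 4.694 m³/s, C = (4.277·240.5 + 0.4170·164.0)/4.694 = 233.7 mg/L.

234 mg/L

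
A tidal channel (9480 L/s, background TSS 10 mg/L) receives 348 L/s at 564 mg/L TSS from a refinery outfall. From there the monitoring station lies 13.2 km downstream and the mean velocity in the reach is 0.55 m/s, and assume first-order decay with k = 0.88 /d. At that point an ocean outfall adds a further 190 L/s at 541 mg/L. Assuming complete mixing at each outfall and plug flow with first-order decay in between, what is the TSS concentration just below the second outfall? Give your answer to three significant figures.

33.0 mg/L

Mass balance: C = (9480·10.00 + 348.0·564.0) / 9828 = 291100/9828 = 29.62 mg/L; combined flow 9828 L/s.
Travel time t = 13.2·1000 / 0.55 = 24000 s = 6.667 h.
Decay over the reach: 29.62·exp(−kt) = 29.62·0.7831 = 23.19 mg/L.
At the second outfall, C = (9828·23.19 + 190.0·541.0) / (9828 + 190.0) = 33.01 mg/L.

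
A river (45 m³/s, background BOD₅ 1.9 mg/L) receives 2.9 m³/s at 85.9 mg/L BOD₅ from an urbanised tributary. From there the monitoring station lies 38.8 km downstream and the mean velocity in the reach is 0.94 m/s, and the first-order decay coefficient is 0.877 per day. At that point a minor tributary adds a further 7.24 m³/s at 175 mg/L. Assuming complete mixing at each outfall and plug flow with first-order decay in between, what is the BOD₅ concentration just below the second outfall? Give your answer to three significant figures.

27.0 mg/L

After mixing, C = (45.00·1.900 + 2.900·85.90) / 47.90 = 334.6/47.90 = 6.986 mg/L; combined flow 47.90 m³/s.
Travel time t = 38.8·1000 / 0.94 = 41280 s = 11.47 h.
First-order decay: C = 6.986·exp(−k·t) = 6.986·0.6577 = 4.595 mg/L.
Second outfall: C = (47.90·4.595 + 7.240·175.0)/55.14 = 26.97 mg/L.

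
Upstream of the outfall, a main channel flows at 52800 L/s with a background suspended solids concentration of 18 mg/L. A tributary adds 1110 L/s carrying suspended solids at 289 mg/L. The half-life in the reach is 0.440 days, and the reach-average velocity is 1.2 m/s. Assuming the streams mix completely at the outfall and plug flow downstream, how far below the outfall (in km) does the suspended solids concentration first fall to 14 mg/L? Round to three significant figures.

34.3 km

Flow-weighted average: C = (52800·18.00 + 1110·289.0) / 53910 = 1271000/53910 = 23.58 mg/L.
Half-life 0.440 d → k = ln 2 / 0.440 = 1.575 d⁻¹.
Set 23.58·exp(−k·t) = 14 → t = ln(23.58/14)/k = 28590 s = 7.942 h.
Distance = v·t = 1.2·28590 = 34310 m = 34.31 km.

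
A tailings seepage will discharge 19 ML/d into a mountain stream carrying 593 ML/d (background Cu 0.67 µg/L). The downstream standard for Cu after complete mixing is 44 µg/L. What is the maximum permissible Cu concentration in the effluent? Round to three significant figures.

1400 µg/L

At the limit, (Qr·Cr + Qe·Cₑ)/(Qr + Qe) = 44:
Cₑ = (612.0·44 − 593.0·0.6700) / 19.00 = 1396 µg/L.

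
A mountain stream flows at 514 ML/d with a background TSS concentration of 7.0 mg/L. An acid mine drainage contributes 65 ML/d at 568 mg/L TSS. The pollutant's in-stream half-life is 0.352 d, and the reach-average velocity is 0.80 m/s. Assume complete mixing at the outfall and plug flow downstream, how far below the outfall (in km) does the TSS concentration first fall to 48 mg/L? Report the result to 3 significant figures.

After mixing, C = (514.0·7.000 + 65.00·568.0) / 579.0 = 40520/579.0 = 69.98 mg/L.
Half-life 0.352 d → k = ln 2 / 0.352 = 1.969 d⁻¹.
Set 69.98·exp(−k·t) = 48 → t = ln(69.98/48)/k = 16540 s = 4.595 h.
Distance = v·t = 0.80·16540 = 13230 m = 13.23 km.

13.2 km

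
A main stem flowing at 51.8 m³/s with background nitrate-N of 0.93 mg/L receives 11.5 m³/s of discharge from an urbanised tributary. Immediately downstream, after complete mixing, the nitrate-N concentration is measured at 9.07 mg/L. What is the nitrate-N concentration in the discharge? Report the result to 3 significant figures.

Mass balance: 51.80·0.9300 + 11.50·Cₑ = 63.30·9.070
→ Cₑ = (63.30·9.070 − 51.80·0.9300) / 11.50 = 45.74 mg/L.

45.7 mg/L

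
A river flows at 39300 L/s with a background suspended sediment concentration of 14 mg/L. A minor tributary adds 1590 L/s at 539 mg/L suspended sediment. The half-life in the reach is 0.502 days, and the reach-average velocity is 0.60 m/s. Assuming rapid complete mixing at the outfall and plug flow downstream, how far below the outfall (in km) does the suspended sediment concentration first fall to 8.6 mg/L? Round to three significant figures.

52.1 km

Flow-weighted average: C = (39300·14.00 + 1590·539.0) / 40890 = 1407000/40890 = 34.41 mg/L.
Half-life 0.502 d → k = ln 2 / 0.502 = 1.381 d⁻¹.
Set 34.41·exp(−k·t) = 8.6 → t = ln(34.41/8.6)/k = 86770 s = 24.10 h.
Distance = v·t = 0.60·86770 = 52060 m = 52.06 km.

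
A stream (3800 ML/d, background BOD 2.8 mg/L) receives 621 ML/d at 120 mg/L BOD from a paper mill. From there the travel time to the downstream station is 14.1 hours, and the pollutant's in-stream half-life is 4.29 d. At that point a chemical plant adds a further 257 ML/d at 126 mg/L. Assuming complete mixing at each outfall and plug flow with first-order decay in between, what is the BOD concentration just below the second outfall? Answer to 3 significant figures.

After mixing, C = (3800·2.800 + 621.0·120.0) / 4421 = 85160/4421 = 19.26 mg/L; combined flow 4421 ML/d.
Half-life 4.29 d → k = ln 2 / 4.29 = 0.1616 d⁻¹.
First-order decay: C = 19.26·exp(−k·t) = 19.26·0.9094 = 17.52 mg/L.
Second outfall: C = (4421·17.52 + 257.0·126.0)/4678 = 23.48 mg/L.

23.5 mg/L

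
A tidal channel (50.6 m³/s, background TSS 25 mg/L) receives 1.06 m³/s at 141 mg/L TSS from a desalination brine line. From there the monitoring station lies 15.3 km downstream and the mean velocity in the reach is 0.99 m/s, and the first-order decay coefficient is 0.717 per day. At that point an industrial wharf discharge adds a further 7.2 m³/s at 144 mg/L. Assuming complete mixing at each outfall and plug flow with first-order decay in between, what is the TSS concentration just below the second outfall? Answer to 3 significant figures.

Mixed concentration C = ΣQC/ΣQ = (50.60·25.00 + 1.060·141.0) / 51.66 = 1414/51.66 = 27.38 mg/L; combined flow 51.66 m³/s.
Travel time t = 15.3·1000 / 0.99 = 15450 s = 4.293 h.
First-order decay: C = 27.38·exp(−k·t) = 27.38·0.8796 = 24.08 mg/L.
At the second outfall, C = (51.66·24.08 + 7.200·144.0) / (51.66 + 7.200) = 38.75 mg/L.

38.8 mg/L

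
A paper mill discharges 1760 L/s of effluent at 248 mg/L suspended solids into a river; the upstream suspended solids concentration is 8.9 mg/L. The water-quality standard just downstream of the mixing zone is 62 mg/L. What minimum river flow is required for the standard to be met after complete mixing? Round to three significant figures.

Set C_mix = 62: (Q·8.900 + 1760·248.0) / (Q + 1760) = 62
→ Q = 1760·(248.0 − 62)/(62 − 8.900) = 6165 L/s.

6160 L/s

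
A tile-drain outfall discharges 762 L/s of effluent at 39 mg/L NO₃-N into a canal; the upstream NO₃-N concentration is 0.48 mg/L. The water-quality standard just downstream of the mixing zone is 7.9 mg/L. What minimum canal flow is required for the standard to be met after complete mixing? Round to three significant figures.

Set C_mix = 7.9: (Q·0.4800 + 762.0·39.00) / (Q + 762.0) = 7.9
→ Q = 762.0·(39.00 − 7.9)/(7.9 − 0.4800) = 3194 L/s.

3190 L/s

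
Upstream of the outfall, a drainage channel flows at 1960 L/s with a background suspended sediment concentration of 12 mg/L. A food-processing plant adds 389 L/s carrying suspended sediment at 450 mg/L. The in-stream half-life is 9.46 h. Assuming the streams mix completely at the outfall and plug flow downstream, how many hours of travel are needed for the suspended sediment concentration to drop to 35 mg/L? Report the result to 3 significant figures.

Flow-weighted average: C = (1960·12.00 + 389.0·450.0) / 2349 = 198600/2349 = 84.53 mg/L.
Half-life 9.46 h → k = ln 2 / 9.46 = 0.07327 h⁻¹ = 1.759 d⁻¹.
84.53·exp(−k·t) = 35 → t = ln(84.53/35)/k = 43330 s = 12.03 h.

12.0 h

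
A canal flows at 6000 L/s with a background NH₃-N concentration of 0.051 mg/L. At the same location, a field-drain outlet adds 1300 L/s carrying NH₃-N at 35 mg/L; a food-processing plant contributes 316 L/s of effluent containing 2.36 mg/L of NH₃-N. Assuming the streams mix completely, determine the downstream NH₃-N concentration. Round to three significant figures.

After mixing, C = (6000·0.05100 + 1300·35.00 + 316.0·2.360) / 7616 = 46550/7616 = 6.112 mg/L.

6.11 mg/L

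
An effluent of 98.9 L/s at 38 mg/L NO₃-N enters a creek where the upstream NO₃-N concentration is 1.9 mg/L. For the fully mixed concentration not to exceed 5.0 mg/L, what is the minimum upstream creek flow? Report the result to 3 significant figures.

Set C_mix = 5.0: (Q·1.900 + 98.90·38.00) / (Q + 98.90) = 5.0
→ Q = 98.90·(38.00 − 5.0)/(5.0 − 1.900) = 1053 L/s.

1050 L/s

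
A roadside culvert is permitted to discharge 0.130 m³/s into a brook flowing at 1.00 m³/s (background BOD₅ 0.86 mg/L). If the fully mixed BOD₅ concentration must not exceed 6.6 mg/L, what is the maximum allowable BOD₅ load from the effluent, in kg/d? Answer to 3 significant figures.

570 kg/d

Mass balance at the limit: 1.000·0.8600 + 0.1300·Cₑ = 1.130·6.6 → Cₑ = 50.75 mg/L.
Load = 0.1300 m³/s × 50.75 g/m³ × 86 400 s/d = 570.1 kg/d.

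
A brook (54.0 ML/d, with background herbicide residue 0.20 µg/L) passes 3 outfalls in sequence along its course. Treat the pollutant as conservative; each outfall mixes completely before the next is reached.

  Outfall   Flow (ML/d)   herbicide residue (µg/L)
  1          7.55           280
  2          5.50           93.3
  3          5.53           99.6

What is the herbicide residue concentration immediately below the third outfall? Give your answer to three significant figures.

After outfall 1: Q = 54.00 + 7.550 = 61.55 ML/d; C = (54.00·0.2000 + 7.550·280.0)/61.55 = 34.52 µg/L.
After outfall 2: Q = 61.55 + 5.500 = 67.05 ML/d; C = (61.55·34.52 + 5.500·93.30)/67.05 = 39.34 µg/L.
After outfall 3: Q = 67.05 + 5.530 = 72.58 ML/d; C = (67.05·39.34 + 5.530·99.60)/72.58 = 43.93 µg/L.

43.9 µg/L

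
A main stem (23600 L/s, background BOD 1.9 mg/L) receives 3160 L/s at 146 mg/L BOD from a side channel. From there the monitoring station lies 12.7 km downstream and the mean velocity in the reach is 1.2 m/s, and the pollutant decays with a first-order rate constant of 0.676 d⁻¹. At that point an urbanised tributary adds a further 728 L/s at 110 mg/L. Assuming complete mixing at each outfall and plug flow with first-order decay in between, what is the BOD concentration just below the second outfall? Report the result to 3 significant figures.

Conservation of mass: C = (23600·1.900 + 3160·146.0) / 26760 = 506200/26760 = 18.92 mg/L; combined flow 26760 L/s.
Travel time t = 12.7·1000 / 1.2 = 10580 s = 2.940 h.
Decay over the reach: 18.92·exp(−kt) = 18.92·0.9205 = 17.41 mg/L.
Second outfall: C = (26760·17.41 + 728.0·110.0)/27490 = 19.87 mg/L.

19.9 mg/L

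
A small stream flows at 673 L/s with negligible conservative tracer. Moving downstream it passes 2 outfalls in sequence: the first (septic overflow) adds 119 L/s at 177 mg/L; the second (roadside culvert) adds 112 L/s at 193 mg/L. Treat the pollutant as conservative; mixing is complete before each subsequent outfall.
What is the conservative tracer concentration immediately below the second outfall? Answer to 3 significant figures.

47.2 mg/L

After outfall 1: Q = 673.0 + 119.0 = 792.0 L/s; C = (673.0·0 + 119.0·177.0)/792.0 = 26.59 mg/L.
After outfall 2: Q = 792.0 + 112.0 = 904.0 L/s; C = (792.0·26.59 + 112.0·193.0)/904.0 = 47.21 mg/L.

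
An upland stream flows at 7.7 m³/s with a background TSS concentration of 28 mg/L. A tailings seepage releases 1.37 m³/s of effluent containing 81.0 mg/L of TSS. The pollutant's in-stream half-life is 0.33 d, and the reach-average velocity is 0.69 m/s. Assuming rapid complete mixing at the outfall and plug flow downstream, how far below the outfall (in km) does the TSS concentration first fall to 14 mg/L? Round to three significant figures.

26.8 km

Flow-weighted average: C = (7.700·28.00 + 1.370·81.00) / 9.070 = 326.6/9.070 = 36.01 mg/L.
Half-life 0.33 d → k = ln 2 / 0.33 = 2.100 d⁻¹.
Set 36.01·exp(−k·t) = 14 → t = ln(36.01/14)/k = 38860 s = 10.79 h.
Distance = v·t = 0.69·38860 = 26810 m = 26.81 km.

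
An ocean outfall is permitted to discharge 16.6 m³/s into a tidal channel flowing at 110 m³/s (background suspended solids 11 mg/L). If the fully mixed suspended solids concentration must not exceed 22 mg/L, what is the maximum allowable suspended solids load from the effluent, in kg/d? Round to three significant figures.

Mass balance at the limit: 110.0·11.00 + 16.60·Cₑ = 126.6·22 → Cₑ = 94.89 mg/L.
Load = 16.60 m³/s × 94.89 g/m³ × 86 400 s/d = 136100 kg/d.

136000 kg/d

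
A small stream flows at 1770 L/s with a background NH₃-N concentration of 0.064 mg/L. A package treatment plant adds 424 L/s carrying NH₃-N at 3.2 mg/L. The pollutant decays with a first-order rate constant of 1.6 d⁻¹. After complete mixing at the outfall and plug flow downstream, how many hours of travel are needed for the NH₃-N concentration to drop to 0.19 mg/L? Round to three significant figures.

Mixed concentration C = ΣQC/ΣQ = (1770·0.06400 + 424.0·3.200) / 2194 = 1470/2194 = 0.6700 mg/L.
0.6700·exp(−k·t) = 0.19 → t = ln(0.6700/0.19)/k = 68060 s = 18.90 h.

18.9 h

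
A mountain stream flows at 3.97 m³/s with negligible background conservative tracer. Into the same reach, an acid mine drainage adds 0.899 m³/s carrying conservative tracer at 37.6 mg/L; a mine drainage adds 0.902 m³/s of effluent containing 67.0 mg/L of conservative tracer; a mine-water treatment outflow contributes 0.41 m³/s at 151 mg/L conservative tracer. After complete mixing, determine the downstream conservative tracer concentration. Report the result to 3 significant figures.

Flow-weighted average: C = (3.970·0 + 0.8990·37.60 + 0.9020·67.00 + 0.4100·151.0) / 6.181 = 156.1/6.181 = 25.26 mg/L.

25.3 mg/L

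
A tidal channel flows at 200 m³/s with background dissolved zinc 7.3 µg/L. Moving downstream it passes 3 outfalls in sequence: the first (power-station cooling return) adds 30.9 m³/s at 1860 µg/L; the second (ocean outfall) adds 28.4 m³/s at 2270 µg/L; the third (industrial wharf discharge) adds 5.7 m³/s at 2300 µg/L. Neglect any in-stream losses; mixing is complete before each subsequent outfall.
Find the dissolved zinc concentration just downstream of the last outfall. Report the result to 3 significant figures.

515 µg/L

After outfall 1: Q = 200.0 + 30.90 = 230.9 m³/s; C = (200.0·7.300 + 30.90·1860)/230.9 = 255.2 µg/L.
After outfall 2: Q = 230.9 + 28.40 = 259.3 m³/s; C = (230.9·255.2 + 28.40·2270)/259.3 = 475.9 µg/L.
After outfall 3: Q = 259.3 + 5.700 = 265.0 m³/s; C = (259.3·475.9 + 5.700·2300)/265.0 = 515.1 µg/L.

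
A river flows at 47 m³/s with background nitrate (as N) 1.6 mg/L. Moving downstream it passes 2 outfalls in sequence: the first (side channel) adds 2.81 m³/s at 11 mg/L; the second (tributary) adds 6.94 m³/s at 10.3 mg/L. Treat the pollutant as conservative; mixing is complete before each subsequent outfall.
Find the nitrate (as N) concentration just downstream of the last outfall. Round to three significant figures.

3.13 mg/L

Below outfall 1: Q → 49.81 m³/s, C = (47.00·1.600 + 2.810·11.00)/49.81 = 2.130 mg/L.
Below outfall 2: Q → 56.75 m³/s, C = (49.81·2.130 + 6.940·10.30)/56.75 = 3.129 mg/L.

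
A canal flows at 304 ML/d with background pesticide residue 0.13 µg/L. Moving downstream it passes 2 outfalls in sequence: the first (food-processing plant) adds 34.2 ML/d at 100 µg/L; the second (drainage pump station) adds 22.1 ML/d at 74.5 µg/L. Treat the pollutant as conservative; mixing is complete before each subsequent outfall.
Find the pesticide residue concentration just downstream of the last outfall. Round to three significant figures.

Below outfall 1: Q → 338.2 ML/d, C = (304.0·0.1300 + 34.20·100.0)/338.2 = 10.23 µg/L.
Below outfall 2: Q → 360.3 ML/d, C = (338.2·10.23 + 22.10·74.50)/360.3 = 14.17 µg/L.

14.2 µg/L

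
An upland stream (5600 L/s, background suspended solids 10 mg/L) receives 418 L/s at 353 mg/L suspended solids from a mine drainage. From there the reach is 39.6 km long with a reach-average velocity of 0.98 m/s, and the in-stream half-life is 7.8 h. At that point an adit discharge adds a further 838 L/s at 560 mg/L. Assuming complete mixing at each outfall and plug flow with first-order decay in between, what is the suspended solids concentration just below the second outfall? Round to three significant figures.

79.4 mg/L

Mixed concentration C = ΣQC/ΣQ = (5600·10.00 + 418.0·353.0) / 6018 = 203600/6018 = 33.82 mg/L; combined flow 6018 L/s.
Travel time t = 39.6·1000 / 0.98 = 40410 s = 11.22 h.
Half-life 7.8 h → k = ln 2 / 7.8 = 0.08887 h⁻¹ = 2.133 d⁻¹.
Decay over the reach: 33.82·exp(−kt) = 33.82·0.3688 = 12.47 mg/L.
Second outfall: C = (6018·12.47 + 838.0·560.0)/6856 = 79.40 mg/L.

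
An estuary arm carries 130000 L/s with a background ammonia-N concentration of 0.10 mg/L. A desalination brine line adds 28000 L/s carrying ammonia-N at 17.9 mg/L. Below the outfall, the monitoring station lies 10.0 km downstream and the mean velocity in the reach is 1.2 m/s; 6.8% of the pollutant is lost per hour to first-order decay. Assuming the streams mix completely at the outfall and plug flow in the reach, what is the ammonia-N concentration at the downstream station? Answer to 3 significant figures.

2.76 mg/L

Conservation of mass: C = (130000·0.1000 + 28000·17.90) / 158000 = 514200/158000 = 3.254 mg/L.
Travel time t = 10.0·1000 / 1.2 = 8333 s = 2.315 h.
6.8%/h lost → k = −ln(1 − 0.068) = 0.07042 h⁻¹.
First-order decay: C = 3.254·exp(−k·t) = 3.254·0.8496 = 2.765 mg/L.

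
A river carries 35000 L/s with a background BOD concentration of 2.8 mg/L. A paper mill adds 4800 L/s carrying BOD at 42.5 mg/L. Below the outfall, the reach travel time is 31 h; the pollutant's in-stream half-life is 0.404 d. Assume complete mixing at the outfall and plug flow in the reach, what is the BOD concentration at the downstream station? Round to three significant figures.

0.827 mg/L

Mixed concentration C = ΣQC/ΣQ = (35000·2.800 + 4800·42.50) / 39800 = 302000/39800 = 7.588 mg/L.
Half-life 0.404 d → k = ln 2 / 0.404 = 1.716 d⁻¹.
After decay, C = 7.588 × e^(−kt) = 7.588 × 0.1090 = 0.8273 mg/L.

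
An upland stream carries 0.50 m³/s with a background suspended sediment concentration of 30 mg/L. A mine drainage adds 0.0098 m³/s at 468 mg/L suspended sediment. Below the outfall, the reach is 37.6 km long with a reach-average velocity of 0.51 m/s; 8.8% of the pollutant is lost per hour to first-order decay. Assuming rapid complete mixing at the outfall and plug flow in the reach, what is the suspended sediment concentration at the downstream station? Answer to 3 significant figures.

Conservation of mass: C = (0.5000·30.00 + 0.009800·468.0) / 0.5098 = 19.59/0.5098 = 38.42 mg/L.
Travel time t = 37.6·1000 / 0.51 = 73730 s = 20.48 h.
8.8%/h lost → k = −ln(1 − 0.088) = 0.09212 h⁻¹.
After decay, C = 38.42 × e^(−kt) = 38.42 × 0.1516 = 5.825 mg/L.

5.82 mg/L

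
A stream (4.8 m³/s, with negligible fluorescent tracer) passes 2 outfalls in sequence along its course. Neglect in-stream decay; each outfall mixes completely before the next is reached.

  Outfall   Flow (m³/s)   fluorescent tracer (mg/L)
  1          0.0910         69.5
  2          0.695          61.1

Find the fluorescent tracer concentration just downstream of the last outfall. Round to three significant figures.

8.73 mg/L

Outfall 1: combined Q = 4.891 m³/s; C = (4.800·0 + 0.09100·69.50)/4.891 = 1.293 mg/L.
Outfall 2: combined Q = 5.586 m³/s; C = (4.891·1.293 + 0.6950·61.10)/5.586 = 8.734 mg/L.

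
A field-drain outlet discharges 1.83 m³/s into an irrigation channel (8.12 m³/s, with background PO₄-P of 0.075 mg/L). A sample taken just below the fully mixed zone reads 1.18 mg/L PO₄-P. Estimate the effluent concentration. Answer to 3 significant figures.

Mass balance: 8.120·0.07500 + 1.830·Cₑ = 9.950·1.180
→ Cₑ = (9.950·1.180 − 8.120·0.07500) / 1.830 = 6.083 mg/L.

6.08 mg/L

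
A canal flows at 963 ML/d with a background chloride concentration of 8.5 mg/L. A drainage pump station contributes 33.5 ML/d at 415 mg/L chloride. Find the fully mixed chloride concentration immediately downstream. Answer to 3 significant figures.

Mixed concentration C = ΣQC/ΣQ = (963.0·8.500 + 33.50·415.0) / 996.5 = 22090/996.5 = 22.17 mg/L.

22.2 mg/L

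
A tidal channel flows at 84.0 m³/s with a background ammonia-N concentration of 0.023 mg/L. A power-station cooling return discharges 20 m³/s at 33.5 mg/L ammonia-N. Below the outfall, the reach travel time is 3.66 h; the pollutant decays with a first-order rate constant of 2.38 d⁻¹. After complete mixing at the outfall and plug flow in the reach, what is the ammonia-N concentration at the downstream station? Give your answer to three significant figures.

Mixed concentration C = ΣQC/ΣQ = (84.00·0.02300 + 20.00·33.50) / 104.0 = 671.9/104.0 = 6.461 mg/L.
Decay over the reach: 6.461·exp(−kt) = 6.461·0.6956 = 4.494 mg/L.

4.49 mg/L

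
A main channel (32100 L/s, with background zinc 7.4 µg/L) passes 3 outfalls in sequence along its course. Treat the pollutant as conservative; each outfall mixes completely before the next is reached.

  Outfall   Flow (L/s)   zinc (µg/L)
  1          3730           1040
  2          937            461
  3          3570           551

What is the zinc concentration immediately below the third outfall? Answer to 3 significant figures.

Below outfall 1: Q → 35830 L/s, C = (32100·7.400 + 3730·1040)/35830 = 114.9 µg/L.
Below outfall 2: Q → 36770 L/s, C = (35830·114.9 + 937.0·461.0)/36770 = 123.7 µg/L.
Below outfall 3: Q → 40340 L/s, C = (36770·123.7 + 3570·551.0)/40340 = 161.5 µg/L.

162 µg/L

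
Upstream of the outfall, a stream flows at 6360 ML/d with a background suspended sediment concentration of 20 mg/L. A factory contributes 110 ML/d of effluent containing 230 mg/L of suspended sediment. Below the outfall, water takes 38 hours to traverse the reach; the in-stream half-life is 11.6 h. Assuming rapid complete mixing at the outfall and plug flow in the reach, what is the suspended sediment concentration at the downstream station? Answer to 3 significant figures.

Flow-weighted average: C = (6360·20.00 + 110.0·230.0) / 6470 = 152500/6470 = 23.57 mg/L.
Half-life 11.6 h → k = ln 2 / 11.6 = 0.05975 h⁻¹ = 1.434 d⁻¹.
Decay over the reach: 23.57·exp(−kt) = 23.57·0.1032 = 2.434 mg/L.

2.43 mg/L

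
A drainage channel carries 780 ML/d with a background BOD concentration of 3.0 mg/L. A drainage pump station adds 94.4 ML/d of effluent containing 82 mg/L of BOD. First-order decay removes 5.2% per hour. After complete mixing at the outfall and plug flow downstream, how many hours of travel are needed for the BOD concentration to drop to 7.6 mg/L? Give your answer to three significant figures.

7.80 h

Mixed concentration C = ΣQC/ΣQ = (780.0·3.000 + 94.40·82.00) / 874.4 = 10080/874.4 = 11.53 mg/L.
5.2%/h lost → k = −ln(1 − 0.052) = 0.05340 h⁻¹.
11.53·exp(−k·t) = 7.6 → t = ln(11.53/7.6)/k = 28090 s = 7.803 h.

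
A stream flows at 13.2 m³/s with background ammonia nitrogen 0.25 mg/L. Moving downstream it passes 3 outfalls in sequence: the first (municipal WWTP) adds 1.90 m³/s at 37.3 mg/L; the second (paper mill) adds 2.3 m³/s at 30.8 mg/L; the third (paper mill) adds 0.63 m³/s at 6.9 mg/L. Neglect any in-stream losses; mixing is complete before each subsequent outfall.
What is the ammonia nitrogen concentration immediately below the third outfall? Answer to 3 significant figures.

Below outfall 1: Q → 15.10 m³/s, C = (13.20·0.2500 + 1.900·37.30)/15.10 = 4.912 mg/L.
Below outfall 2: Q → 17.40 m³/s, C = (15.10·4.912 + 2.300·30.80)/17.40 = 8.334 mg/L.
Below outfall 3: Q → 18.03 m³/s, C = (17.40·8.334 + 0.6300·6.900)/18.03 = 8.284 mg/L.

8.28 mg/L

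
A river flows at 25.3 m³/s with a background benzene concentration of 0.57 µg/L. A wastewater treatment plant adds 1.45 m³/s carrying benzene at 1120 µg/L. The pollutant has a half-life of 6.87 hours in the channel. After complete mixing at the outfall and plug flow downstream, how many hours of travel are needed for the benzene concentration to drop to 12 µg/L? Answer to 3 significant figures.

Mass balance: C = (25.30·0.5700 + 1.450·1120) / 26.75 = 1638/26.75 = 61.25 µg/L.
Half-life 6.87 h → k = ln 2 / 6.87 = 0.1009 h⁻¹ = 2.421 d⁻¹.
61.25·exp(−k·t) = 12 → t = ln(61.25/12)/k = 58160 s = 16.16 h.

16.2 h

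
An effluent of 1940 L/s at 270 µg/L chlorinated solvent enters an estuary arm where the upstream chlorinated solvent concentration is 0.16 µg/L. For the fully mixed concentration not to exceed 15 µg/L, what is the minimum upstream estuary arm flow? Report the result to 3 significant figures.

33300 L/s

Set C_mix = 15: (Q·0.1600 + 1940·270.0) / (Q + 1940) = 15
→ Q = 1940·(270.0 − 15)/(15 − 0.1600) = 33340 L/s.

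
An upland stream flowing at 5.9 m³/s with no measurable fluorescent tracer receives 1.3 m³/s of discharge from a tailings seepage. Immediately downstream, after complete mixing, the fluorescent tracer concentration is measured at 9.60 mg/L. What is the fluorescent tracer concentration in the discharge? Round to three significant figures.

53.2 mg/L

Mass balance: 5.900·0 + 1.300·Cₑ = 7.200·9.600
→ Cₑ = (7.200·9.600 − 5.900·0) / 1.300 = 53.17 mg/L.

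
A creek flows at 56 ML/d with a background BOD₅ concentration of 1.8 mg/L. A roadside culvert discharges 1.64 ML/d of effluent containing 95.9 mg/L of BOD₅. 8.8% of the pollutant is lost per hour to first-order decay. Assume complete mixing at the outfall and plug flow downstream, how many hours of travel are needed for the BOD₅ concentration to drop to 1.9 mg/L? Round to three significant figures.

9.31 h

Conservation of mass: C = (56.00·1.800 + 1.640·95.90) / 57.64 = 258.1/57.64 = 4.477 mg/L.
8.8%/h lost → k = −ln(1 − 0.088) = 0.09212 h⁻¹.
4.477·exp(−k·t) = 1.9 → t = ln(4.477/1.9)/k = 33500 s = 9.306 h.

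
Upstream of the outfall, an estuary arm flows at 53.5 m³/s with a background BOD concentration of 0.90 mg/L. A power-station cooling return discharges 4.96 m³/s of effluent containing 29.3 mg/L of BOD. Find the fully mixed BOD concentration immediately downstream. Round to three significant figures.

Mixed concentration C = ΣQC/ΣQ = (53.50·0.9000 + 4.960·29.30) / 58.46 = 193.5/58.46 = 3.310 mg/L.

3.31 mg/L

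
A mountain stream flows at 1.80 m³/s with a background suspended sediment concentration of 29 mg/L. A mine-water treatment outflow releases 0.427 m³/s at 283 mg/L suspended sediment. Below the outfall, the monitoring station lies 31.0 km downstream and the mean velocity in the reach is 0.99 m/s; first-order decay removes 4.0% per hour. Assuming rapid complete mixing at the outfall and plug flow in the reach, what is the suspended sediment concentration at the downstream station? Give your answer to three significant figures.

Mixed concentration C = ΣQC/ΣQ = (1.800·29.00 + 0.4270·283.0) / 2.227 = 173.0/2.227 = 77.70 mg/L.
Travel time t = 31.0·1000 / 0.99 = 31310 s = 8.698 h.
4.0%/h lost → k = −ln(1 − 0.04) = 0.04082 h⁻¹.
Decay over the reach: 77.70·exp(−kt) = 77.70·0.7011 = 54.48 mg/L.

54.5 mg/L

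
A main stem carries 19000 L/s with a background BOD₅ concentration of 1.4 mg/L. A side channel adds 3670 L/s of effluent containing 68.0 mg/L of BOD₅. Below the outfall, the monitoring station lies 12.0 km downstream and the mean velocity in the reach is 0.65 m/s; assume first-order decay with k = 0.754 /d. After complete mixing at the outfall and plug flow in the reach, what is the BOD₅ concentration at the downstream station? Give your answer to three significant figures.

After mixing, C = (19000·1.400 + 3670·68.00) / 22670 = 276200/22670 = 12.18 mg/L.
Travel time t = 12.0·1000 / 0.65 = 18460 s = 5.128 h.
Decay over the reach: 12.18·exp(−kt) = 12.18·0.8512 = 10.37 mg/L.

10.4 mg/L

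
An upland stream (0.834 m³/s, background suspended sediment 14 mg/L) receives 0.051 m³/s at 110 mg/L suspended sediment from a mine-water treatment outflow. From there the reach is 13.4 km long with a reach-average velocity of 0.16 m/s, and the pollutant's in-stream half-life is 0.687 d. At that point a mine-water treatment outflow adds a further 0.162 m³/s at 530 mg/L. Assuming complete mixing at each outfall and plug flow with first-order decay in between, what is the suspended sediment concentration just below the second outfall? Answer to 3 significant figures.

Conservation of mass: C = (0.8340·14.00 + 0.05100·110.0) / 0.8850 = 17.29/0.8850 = 19.53 mg/L; combined flow 0.8850 m³/s.
Travel time t = 13.4·1000 / 0.16 = 83750 s = 23.26 h.
Half-life 0.687 d → k = ln 2 / 0.687 = 1.009 d⁻¹.
After decay, C = 19.53 × e^(−kt) = 19.53 × 0.3761 = 7.345 mg/L.
At the second outfall, C = (0.8850·7.345 + 0.1620·530.0) / (0.8850 + 0.1620) = 88.21 mg/L.

88.2 mg/L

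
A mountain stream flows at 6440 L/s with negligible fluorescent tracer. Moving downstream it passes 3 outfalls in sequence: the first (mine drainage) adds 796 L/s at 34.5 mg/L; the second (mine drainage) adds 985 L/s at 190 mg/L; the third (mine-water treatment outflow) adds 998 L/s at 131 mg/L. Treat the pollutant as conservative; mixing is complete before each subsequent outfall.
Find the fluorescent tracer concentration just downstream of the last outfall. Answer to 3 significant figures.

37.5 mg/L

After outfall 1: Q = 6440 + 796.0 = 7236 L/s; C = (6440·0 + 796.0·34.50)/7236 = 3.795 mg/L.
After outfall 2: Q = 7236 + 985.0 = 8221 L/s; C = (7236·3.795 + 985.0·190.0)/8221 = 26.11 mg/L.
After outfall 3: Q = 8221 + 998.0 = 9219 L/s; C = (8221·26.11 + 998.0·131.0)/9219 = 37.46 mg/L.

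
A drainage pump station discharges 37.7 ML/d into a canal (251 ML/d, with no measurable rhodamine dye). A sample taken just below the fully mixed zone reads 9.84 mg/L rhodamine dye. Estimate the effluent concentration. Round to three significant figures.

Mass balance: 251.0·0 + 37.70·Cₑ = 288.7·9.840
→ Cₑ = (288.7·9.840 − 251.0·0) / 37.70 = 75.35 mg/L.

75.4 mg/L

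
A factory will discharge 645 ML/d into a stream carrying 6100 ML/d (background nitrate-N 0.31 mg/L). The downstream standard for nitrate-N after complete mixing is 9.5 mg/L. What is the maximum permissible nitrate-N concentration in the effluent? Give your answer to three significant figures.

At the limit, (Qr·Cr + Qe·Cₑ)/(Qr + Qe) = 9.5:
Cₑ = (6745·9.5 − 6100·0.3100) / 645.0 = 96.41 mg/L.

96.4 mg/L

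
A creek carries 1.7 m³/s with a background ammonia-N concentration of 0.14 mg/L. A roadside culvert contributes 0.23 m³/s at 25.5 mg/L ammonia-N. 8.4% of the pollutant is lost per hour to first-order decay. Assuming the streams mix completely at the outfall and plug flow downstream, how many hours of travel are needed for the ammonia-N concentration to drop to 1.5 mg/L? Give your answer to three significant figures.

Mixed concentration C = ΣQC/ΣQ = (1.700·0.1400 + 0.2300·25.50) / 1.930 = 6.103/1.930 = 3.162 mg/L.
8.4%/h lost → k = −ln(1 − 0.084) = 0.08774 h⁻¹.
3.162·exp(−k·t) = 1.5 → t = ln(3.162/1.5)/k = 30600 s = 8.500 h.

8.50 h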